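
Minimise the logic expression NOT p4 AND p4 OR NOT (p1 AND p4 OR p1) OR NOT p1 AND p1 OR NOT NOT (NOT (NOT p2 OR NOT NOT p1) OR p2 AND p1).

NOT p1 OR p2

NOT p4 AND p4 OR NOT (p1 AND p4 OR p1) OR NOT p1 AND p1 OR NOT NOT (NOT (NOT p2 OR NOT NOT p1) OR p2 AND p1)
= NOT p4 AND p4 OR NOT p1 OR NOT p1 AND p1 OR NOT NOT (NOT (NOT p2 OR NOT NOT p1) OR p2 AND p1)
= NOT p4 AND p4 OR NOT p1 OR NOT p1 AND p1 OR NOT NOT (p2 AND NOT p1 OR p2 AND p1)
= NOT p4 AND p4 OR NOT p1 OR NOT p1 AND p1 OR NOT NOT p2
= NOT p4 AND p4 OR NOT p1 OR NOT NOT p2
= NOT p1 OR NOT NOT p2
= NOT p1 OR p2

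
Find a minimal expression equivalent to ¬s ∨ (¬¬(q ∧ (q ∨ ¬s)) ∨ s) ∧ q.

¬s ∨ (¬¬(q ∧ (q ∨ ¬s)) ∨ s) ∧ q
= ¬s ∨ (q ∧ (q ∨ ¬s) ∨ s) ∧ q   — double negation
= ¬s ∨ (q ∨ s) ∧ q   — absorption
= ¬s ∨ q   — absorption

¬s ∨ q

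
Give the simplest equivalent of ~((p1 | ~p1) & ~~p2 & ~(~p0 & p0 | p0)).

~((p1 | ~p1) & ~~p2 & ~(~p0 & p0 | p0))
= ~((p1 | ~p1) & ~~p2 & ~p0)
= ~(~~p2 & ~p0)
= ~p2 | p0

~p2 | p0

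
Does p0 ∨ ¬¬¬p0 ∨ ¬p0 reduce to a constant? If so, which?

p0 ∨ ¬¬¬p0 ∨ ¬p0
= p0 ∨ ¬p0 ∨ ¬p0   — double negation
= p0 ∨ ¬p0   — idempotence
= True   — complement

yes, True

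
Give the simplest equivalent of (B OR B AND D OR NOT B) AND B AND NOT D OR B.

B

(B OR B AND D OR NOT B) AND B AND NOT D OR B
= (B OR NOT B) AND B AND NOT D OR B   (absorption)
= B AND NOT D OR B   (complement / identity)
= B   (absorption)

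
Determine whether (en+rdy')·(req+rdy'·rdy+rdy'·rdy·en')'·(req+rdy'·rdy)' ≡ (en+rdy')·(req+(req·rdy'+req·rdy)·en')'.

E1: (en+rdy')·(req+rdy'·rdy+rdy'·rdy·en')'·(req+rdy'·rdy)'
    = (en+rdy')·(req+rdy'·rdy)'·(req+rdy'·rdy)'
    = (en+rdy')·(req+rdy'·rdy)'
    = (en+rdy')·req'
E2: (en+rdy')·(req+(req·rdy'+req·rdy)·en')'
    = (en+rdy')·(req+req·en')'
    = (en+rdy')·req'
Both reduce to (en+rdy')·req', so they are equivalent.

Yes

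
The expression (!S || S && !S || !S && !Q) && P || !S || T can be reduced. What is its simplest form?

(!S || S && !S || !S && !Q) && P || !S || T
= (!S || !S && !Q) && P || !S || T   — complement / identity
= !S && P || !S || T   — absorption
= !S || T   — absorption

!S || T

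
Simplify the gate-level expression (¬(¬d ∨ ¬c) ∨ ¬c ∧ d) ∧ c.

d ∧ c

(¬(¬d ∨ ¬c) ∨ ¬c ∧ d) ∧ c
= (d ∧ c ∨ ¬c ∧ d) ∧ c   (De Morgan)
= d ∧ c   (distribution)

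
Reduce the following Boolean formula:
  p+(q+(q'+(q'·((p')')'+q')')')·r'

p+q·r'

p+(q+(q'+(q'·((p')')'+q')')')·r'
= p+(q+(q'+(q'·p'+q')')')·r'
= p+(q+q·(q'·p'+q'))·r'
= p+(q+q·q')·r'
= p+q·r'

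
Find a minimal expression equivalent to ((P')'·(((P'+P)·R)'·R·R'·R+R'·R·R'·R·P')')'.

P'

((P')'·(((P'+P)·R)'·R·R'·R+R'·R·R'·R·P')')'
= ((P')'·(R'·R·R'·R+R'·R·R'·R·P')')'   (complement / identity)
= ((P')'·(R'·R·R'·R)')'   (absorption)
= P'+R'·R·R'·R   (De Morgan)
= P'+R'·R   (idempotence)
= P'   (complement / identity)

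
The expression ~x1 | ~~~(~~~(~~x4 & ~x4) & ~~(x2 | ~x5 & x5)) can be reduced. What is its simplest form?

~x1 | ~x2

~x1 | ~~~(~~~(~~x4 & ~x4) & ~~(x2 | ~x5 & x5))
= ~x1 | ~(~~~(~~x4 & ~x4) & ~~(x2 | ~x5 & x5))
= ~x1 | ~(~(~~x4 & ~x4) & ~~(x2 | ~x5 & x5))
= ~x1 | ~((~x4 | x4) & ~~(x2 | ~x5 & x5))
= ~x1 | ~((~x4 | x4) & ~~x2)
= ~x1 | ~~~x2
= ~x1 | ~x2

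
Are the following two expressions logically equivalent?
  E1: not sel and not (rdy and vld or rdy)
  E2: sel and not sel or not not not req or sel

No

E1: not sel and not (rdy and vld or rdy)
    = not sel and not rdy   — absorption
E2: sel and not sel or not not not req or sel
    = sel and not sel or not req or sel   — double negation
    = not req or sel   — complement / identity
These differ: at rdy=0, req=0, sel=1, vld=0, E1 = 0 but E2 = 1.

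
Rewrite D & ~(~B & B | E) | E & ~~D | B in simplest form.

D | B

D & ~(~B & B | E) | E & ~~D | B
= D & ~E | E & ~~D | B
= D & ~E | E & D | B
= D | B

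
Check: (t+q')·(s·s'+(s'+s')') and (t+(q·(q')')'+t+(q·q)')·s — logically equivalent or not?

E1: (t+q')·(s·s'+(s'+s')')
    = (t+q')·(s·s'+s·s)
    = (t+q')·s
E2: (t+(q·(q')')'+t+(q·q)')·s
    = (t+(q·q)'+t+(q·q)')·s
    = (t+(q·q)')·s
    = (t+q')·s
Both reduce to (t+q')·s, so they are equivalent.

Yes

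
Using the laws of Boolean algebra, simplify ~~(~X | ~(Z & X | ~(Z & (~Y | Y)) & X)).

~X

~~(~X | ~(Z & X | ~(Z & (~Y | Y)) & X))
= ~~(~X | ~(Z & X | ~Z & X))   [complement / identity]
= ~~(~X | ~X)   [distribution]
= ~(X & X)   [De Morgan]
= ~X   [idempotence]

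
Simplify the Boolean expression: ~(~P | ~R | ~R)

~(~P | ~R | ~R)
= ~(~P | ~R)   — idempotence
= P & R   — De Morgan

P & R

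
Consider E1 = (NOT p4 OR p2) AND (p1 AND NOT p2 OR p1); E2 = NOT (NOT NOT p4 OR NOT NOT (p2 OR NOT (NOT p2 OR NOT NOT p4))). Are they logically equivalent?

E1: (NOT p4 OR p2) AND (p1 AND NOT p2 OR p1)
    = (NOT p4 OR p2) AND p1   [absorption]
E2: NOT (NOT NOT p4 OR NOT NOT (p2 OR NOT (NOT p2 OR NOT NOT p4)))
    = NOT (NOT NOT p4 OR NOT NOT (p2 OR p2 AND NOT p4))   [De Morgan]
    = NOT (NOT NOT p4 OR NOT NOT p2)   [absorption]
    = NOT p4 AND NOT p2   [De Morgan]
These differ: at p1=0, p2=0, p4=0, E1 = 0 but E2 = 1.

No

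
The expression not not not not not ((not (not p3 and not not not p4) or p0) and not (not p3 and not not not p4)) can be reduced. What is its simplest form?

not not not not not ((not (not p3 and not not not p4) or p0) and not (not p3 and not not not p4))
= not not not not not not (not p3 and not not not p4)
= not not not not (not p3 and not not not p4)
= not not (not p3 and not not not p4)
= not p3 and not not not p4
= not p3 and not p4

not p3 and not p4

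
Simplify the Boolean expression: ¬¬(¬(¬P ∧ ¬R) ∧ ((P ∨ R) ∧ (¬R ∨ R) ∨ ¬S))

¬¬(¬(¬P ∧ ¬R) ∧ ((P ∨ R) ∧ (¬R ∨ R) ∨ ¬S))
= ¬¬(¬(¬P ∧ ¬R) ∧ (P ∨ R ∨ ¬S))   [complement / identity]
= ¬¬((P ∨ R) ∧ (P ∨ R ∨ ¬S))   [De Morgan]
= (P ∨ R) ∧ (P ∨ R ∨ ¬S)   [double negation]
= P ∨ R   [absorption]

P ∨ R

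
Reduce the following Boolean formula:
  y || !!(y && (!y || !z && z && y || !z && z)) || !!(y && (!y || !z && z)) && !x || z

y || z

y || !!(y && (!y || !z && z && y || !z && z)) || !!(y && (!y || !z && z)) && !x || z
= y || !!(y && (!y || !z && z)) || !!(y && (!y || !z && z)) && !x || z   — absorption
= y || !!(y && (!y || !z && z)) || z   — absorption
= y || y && (!y || !z && z) || z   — double negation
= y || y && !y || z   — complement / identity
= y || z   — complement / identity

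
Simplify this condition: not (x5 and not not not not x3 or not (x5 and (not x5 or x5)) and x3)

not x3

not (x5 and not not not not x3 or not (x5 and (not x5 or x5)) and x3)
= not (x5 and not not not not x3 or not x5 and x3)   (complement / identity)
= not (x5 and not not x3 or not x5 and x3)   (double negation)
= not (x5 and x3 or not x5 and x3)   (double negation)
= not x3   (distribution)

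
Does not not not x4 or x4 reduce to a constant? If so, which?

yes, True

not not not x4 or x4
= not x4 or x4
= True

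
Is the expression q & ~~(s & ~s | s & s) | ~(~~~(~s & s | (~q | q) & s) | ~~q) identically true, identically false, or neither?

q & ~~(s & ~s | s & s) | ~(~~~(~s & s | (~q | q) & s) | ~~q)
= q & ~~(s & ~s | s & s) | ~~(~s & s | (~q | q) & s) & ~q   (De Morgan)
= q & ~~(s & ~s | s & s) | ~~((~q | q) & s) & ~q   (complement / identity)
= q & ~~(s & ~s | s & s) | ~~s & ~q   (complement / identity)
= q & ~~s | ~~s & ~q   (distribution)
= ~~s   (distribution)
= s   (double negation)
This depends on s, so it is not a constant.

neither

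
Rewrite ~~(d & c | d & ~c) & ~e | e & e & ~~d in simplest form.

d

~~(d & c | d & ~c) & ~e | e & e & ~~d
= ~~d & ~e | e & e & ~~d
= ~~d & ~e | e & ~~d
= ~~d
= d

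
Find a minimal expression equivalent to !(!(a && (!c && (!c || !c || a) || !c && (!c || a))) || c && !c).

a && !c

!(!(a && (!c && (!c || !c || a) || !c && (!c || a))) || c && !c)
= !(!(a && (!c && (!c || a) || !c && (!c || a))) || c && !c)   — idempotence
= !(!(a && !c && (!c || a)) || c && !c)   — idempotence
= !!(a && !c && (!c || a))   — complement / identity
= !!(a && !c)   — absorption
= a && !c   — double negation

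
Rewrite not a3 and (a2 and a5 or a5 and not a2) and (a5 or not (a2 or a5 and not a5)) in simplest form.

not a3 and a5

not a3 and (a2 and a5 or a5 and not a2) and (a5 or not (a2 or a5 and not a5))
= not a3 and (a2 and a5 or a5 and not a2) and (a5 or not a2)
= not a3 and a5 and (a5 or not a2)
= not a3 and a5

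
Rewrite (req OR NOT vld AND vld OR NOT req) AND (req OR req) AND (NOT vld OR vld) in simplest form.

req

(req OR NOT vld AND vld OR NOT req) AND (req OR req) AND (NOT vld OR vld)
= (req OR NOT req) AND (req OR req) AND (NOT vld OR vld)   [complement / identity]
= (req OR NOT req) AND (req OR req)   [complement / identity]
= req OR req   [complement / identity]
= req   [idempotence]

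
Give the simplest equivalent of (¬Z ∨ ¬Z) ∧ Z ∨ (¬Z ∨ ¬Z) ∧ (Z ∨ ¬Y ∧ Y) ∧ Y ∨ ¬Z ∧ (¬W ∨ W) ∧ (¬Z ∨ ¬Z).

¬Z

(¬Z ∨ ¬Z) ∧ Z ∨ (¬Z ∨ ¬Z) ∧ (Z ∨ ¬Y ∧ Y) ∧ Y ∨ ¬Z ∧ (¬W ∨ W) ∧ (¬Z ∨ ¬Z)
= (¬Z ∨ ¬Z) ∧ Z ∨ (¬Z ∨ ¬Z) ∧ Z ∧ Y ∨ ¬Z ∧ (¬W ∨ W) ∧ (¬Z ∨ ¬Z)   [complement / identity]
= (¬Z ∨ ¬Z) ∧ Z ∨ (¬Z ∨ ¬Z) ∧ Z ∧ Y ∨ ¬Z ∧ (¬Z ∨ ¬Z)   [complement / identity]
= (¬Z ∨ ¬Z) ∧ Z ∨ ¬Z ∧ (¬Z ∨ ¬Z)   [absorption]
= ¬Z ∨ ¬Z   [distribution]
= ¬Z   [idempotence]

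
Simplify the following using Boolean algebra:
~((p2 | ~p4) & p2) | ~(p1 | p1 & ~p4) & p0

~((p2 | ~p4) & p2) | ~(p1 | p1 & ~p4) & p0
= ~((p2 | ~p4) & p2) | ~p1 & p0   — absorption
= ~p2 | ~p1 & p0   — absorption

~p2 | ~p1 & p0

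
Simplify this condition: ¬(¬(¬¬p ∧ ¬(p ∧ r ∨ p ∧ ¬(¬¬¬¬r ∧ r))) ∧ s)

¬(¬(¬¬p ∧ ¬(p ∧ r ∨ p ∧ ¬(¬¬¬¬r ∧ r))) ∧ s)
= ¬((¬p ∨ p ∧ r ∨ p ∧ ¬(¬¬¬¬r ∧ r)) ∧ s)   (De Morgan)
= ¬((¬p ∨ p ∧ r ∨ p ∧ ¬(¬¬r ∧ r)) ∧ s)   (double negation)
= ¬((¬p ∨ p ∧ r ∨ p ∧ ¬(r ∧ r)) ∧ s)   (double negation)
= ¬((¬p ∨ p ∧ r ∨ p ∧ ¬r) ∧ s)   (idempotence)
= ¬((¬p ∨ p) ∧ s)   (distribution)
= ¬s   (complement / identity)

¬s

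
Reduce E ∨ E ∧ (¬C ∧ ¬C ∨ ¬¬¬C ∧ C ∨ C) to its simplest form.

E ∨ E ∧ (¬C ∧ ¬C ∨ ¬¬¬C ∧ C ∨ C)
= E ∨ E ∧ (¬C ∧ ¬C ∨ ¬C ∧ C ∨ C)   [double negation]
= E ∨ E ∧ (¬C ∨ C)   [distribution]
= E ∨ E   [complement / identity]
= E   [idempotence]

E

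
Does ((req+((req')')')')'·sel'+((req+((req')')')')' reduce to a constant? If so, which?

((req+((req')')')')'·sel'+((req+((req')')')')'
= ((req+((req')')')')'   — absorption
= req+((req')')'   — double negation
= req+req'   — double negation
= 1   — complement

yes, True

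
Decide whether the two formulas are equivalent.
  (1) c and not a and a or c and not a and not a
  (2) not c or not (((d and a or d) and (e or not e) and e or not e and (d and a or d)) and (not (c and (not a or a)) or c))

E1: c and not a and a or c and not a and not a
    = c and not a   — distribution
E2: not c or not (((d and a or d) and (e or not e) and e or not e and (d and a or d)) and (not (c and (not a or a)) or c))
    = not c or not (((d and a or d) and e or not e and (d and a or d)) and (not (c and (not a or a)) or c))   — complement / identity
    = not c or not (((d and a or d) and e or not e and (d and a or d)) and (not c or c))   — complement / identity
    = not c or not ((d and a or d) and (not c or c))   — distribution
    = not c or not (d and (not c or c))   — absorption
    = not c or not d   — complement / identity
These differ: at a=1, c=0, d=0, e=0, E1 = 0 but E2 = 1.

No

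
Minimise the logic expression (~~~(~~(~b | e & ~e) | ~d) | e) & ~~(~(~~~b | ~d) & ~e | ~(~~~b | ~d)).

b & d

(~~~(~~(~b | e & ~e) | ~d) | e) & ~~(~(~~~b | ~d) & ~e | ~(~~~b | ~d))
= (~~~(~~~b | ~d) | e) & ~~(~(~~~b | ~d) & ~e | ~(~~~b | ~d))   (complement / identity)
= (~~~(~~~b | ~d) | e) & ~~~(~~~b | ~d)   (absorption)
= ~~~(~~~b | ~d)   (absorption)
= ~~~(~b | ~d)   (double negation)
= ~(~b | ~d)   (double negation)
= b & d   (De Morgan)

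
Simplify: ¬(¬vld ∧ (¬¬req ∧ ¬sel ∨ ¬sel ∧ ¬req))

vld ∨ sel

¬(¬vld ∧ (¬¬req ∧ ¬sel ∨ ¬sel ∧ ¬req))
= ¬(¬vld ∧ (req ∧ ¬sel ∨ ¬sel ∧ ¬req))   (double negation)
= ¬(¬vld ∧ ¬sel)   (distribution)
= vld ∨ sel   (De Morgan)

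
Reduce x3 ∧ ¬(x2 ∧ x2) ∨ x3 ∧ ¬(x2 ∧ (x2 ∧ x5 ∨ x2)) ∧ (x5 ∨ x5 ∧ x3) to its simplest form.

x3 ∧ ¬x2

x3 ∧ ¬(x2 ∧ x2) ∨ x3 ∧ ¬(x2 ∧ (x2 ∧ x5 ∨ x2)) ∧ (x5 ∨ x5 ∧ x3)
= x3 ∧ ¬(x2 ∧ x2) ∨ x3 ∧ ¬(x2 ∧ (x2 ∧ x5 ∨ x2)) ∧ x5   — absorption
= x3 ∧ ¬(x2 ∧ x2) ∨ x3 ∧ ¬(x2 ∧ x2) ∧ x5   — absorption
= x3 ∧ ¬(x2 ∧ x2)   — absorption
= x3 ∧ ¬x2   — idempotence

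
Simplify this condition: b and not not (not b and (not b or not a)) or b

b

b and not not (not b and (not b or not a)) or b
= b and not not not b or b   (absorption)
= b and not b or b   (double negation)
= b   (complement / identity)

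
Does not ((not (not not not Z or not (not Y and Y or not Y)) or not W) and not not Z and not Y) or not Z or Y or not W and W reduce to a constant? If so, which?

not ((not (not not not Z or not (not Y and Y or not Y)) or not W) and not not Z and not Y) or not Z or Y or not W and W
= not ((not not Z and (not Y and Y or not Y) or not W) and not not Z and not Y) or not Z or Y or not W and W   — De Morgan
= not ((not not Z and not Y or not W) and not not Z and not Y) or not Z or Y or not W and W   — complement / identity
= not (not not Z and not Y) or not Z or Y or not W and W   — absorption
= not Z or Y or not Z or Y or not W and W   — De Morgan
= not Z or Y or not Z or Y   — complement / identity
= not Z or Y   — idempotence
This depends on Y, Z, so it is not a constant.

no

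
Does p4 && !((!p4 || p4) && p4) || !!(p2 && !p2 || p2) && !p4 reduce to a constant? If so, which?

no

p4 && !((!p4 || p4) && p4) || !!(p2 && !p2 || p2) && !p4
= p4 && !p4 || !!(p2 && !p2 || p2) && !p4   — complement / identity
= p4 && !p4 || (p2 && !p2 || p2) && !p4   — double negation
= p4 && !p4 || p2 && !p4   — complement / identity
= p2 && !p4   — complement / identity
This depends on p2, p4, so it is not a constant.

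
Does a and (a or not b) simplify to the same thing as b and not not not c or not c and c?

No

E1: a and (a or not b)
    = a   — absorption
E2: b and not not not c or not c and c
    = b and not c or not c and c   — double negation
    = b and not c   — complement / identity
These differ: at a=1, b=0, c=0, E1 = 1 but E2 = 0.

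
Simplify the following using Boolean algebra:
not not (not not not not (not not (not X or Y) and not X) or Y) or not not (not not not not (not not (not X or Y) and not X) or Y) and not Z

not X or Y

not not (not not not not (not not (not X or Y) and not X) or Y) or not not (not not not not (not not (not X or Y) and not X) or Y) and not Z
= not not (not not not not (not not (not X or Y) and not X) or Y)   — absorption
= not not (not not not not ((not X or Y) and not X) or Y)   — double negation
= not not (not not not not not X or Y)   — absorption
= not not (not not not X or Y)   — double negation
= not not not X or Y   — double negation
= not X or Y   — double negation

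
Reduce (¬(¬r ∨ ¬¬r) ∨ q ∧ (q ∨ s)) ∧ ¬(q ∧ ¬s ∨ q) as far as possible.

False

(¬(¬r ∨ ¬¬r) ∨ q ∧ (q ∨ s)) ∧ ¬(q ∧ ¬s ∨ q)
= (r ∧ ¬r ∨ q ∧ (q ∨ s)) ∧ ¬(q ∧ ¬s ∨ q)   [De Morgan]
= (r ∧ ¬r ∨ q ∧ (q ∨ s)) ∧ ¬q   [absorption]
= q ∧ (q ∨ s) ∧ ¬q   [complement / identity]
= q ∧ ¬q   [absorption]
= False   [complement]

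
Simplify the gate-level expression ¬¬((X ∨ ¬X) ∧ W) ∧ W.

¬¬((X ∨ ¬X) ∧ W) ∧ W
= ¬¬W ∧ W
= W ∧ W
= W

W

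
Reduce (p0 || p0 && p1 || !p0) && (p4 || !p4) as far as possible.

(p0 || p0 && p1 || !p0) && (p4 || !p4)
= (p0 || !p0) && (p4 || !p4)   [absorption]
= p4 || !p4   [complement / identity]
= true   [complement]

true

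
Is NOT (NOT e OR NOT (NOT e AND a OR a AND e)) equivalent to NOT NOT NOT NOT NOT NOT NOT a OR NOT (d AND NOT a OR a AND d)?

E1: NOT (NOT e OR NOT (NOT e AND a OR a AND e))
    = NOT (NOT e OR NOT a)   — distribution
    = e AND a   — De Morgan
E2: NOT NOT NOT NOT NOT NOT NOT a OR NOT (d AND NOT a OR a AND d)
    = NOT NOT NOT NOT NOT NOT NOT a OR NOT d   — distribution
    = NOT NOT NOT NOT NOT a OR NOT d   — double negation
    = NOT NOT NOT a OR NOT d   — double negation
    = NOT a OR NOT d   — double negation
These differ: at a=0, d=0, e=0, E1 = 0 but E2 = 1.

No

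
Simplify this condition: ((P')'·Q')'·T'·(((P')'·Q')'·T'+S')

(P'+Q)·T'

((P')'·Q')'·T'·(((P')'·Q')'·T'+S')
= ((P')'·Q')'·T'   [absorption]
= (P'+Q)·T'   [De Morgan]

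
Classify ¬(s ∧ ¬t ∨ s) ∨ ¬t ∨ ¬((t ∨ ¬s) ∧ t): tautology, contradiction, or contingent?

contingent

¬(s ∧ ¬t ∨ s) ∨ ¬t ∨ ¬((t ∨ ¬s) ∧ t)
= ¬(s ∧ ¬t ∨ s) ∨ ¬t ∨ ¬t   [absorption]
= ¬s ∨ ¬t ∨ ¬t   [absorption]
= ¬s ∨ ¬t   [idempotence]
This depends on s, t, so it is not a constant.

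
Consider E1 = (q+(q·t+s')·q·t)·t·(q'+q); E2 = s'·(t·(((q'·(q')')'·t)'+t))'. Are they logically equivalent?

No

E1: (q+(q·t+s')·q·t)·t·(q'+q)
    = (q+q·t)·t·(q'+q)
    = (q+q·t)·t
    = q·t
E2: s'·(t·(((q'·(q')')'·t)'+t))'
    = s'·(t·(((q+q')·t)'+t))'
    = s'·(t·(t'+t))'
    = s'·t'
These differ: at q=1, s=0, t=0, E1 = 0 but E2 = 1.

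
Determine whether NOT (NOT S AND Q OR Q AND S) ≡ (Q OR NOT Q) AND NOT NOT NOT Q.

E1: NOT (NOT S AND Q OR Q AND S)
    = NOT Q   (distribution)
E2: (Q OR NOT Q) AND NOT NOT NOT Q
    = NOT NOT NOT Q   (complement / identity)
    = NOT Q   (double negation)
Both reduce to NOT Q, so they are equivalent.

Yes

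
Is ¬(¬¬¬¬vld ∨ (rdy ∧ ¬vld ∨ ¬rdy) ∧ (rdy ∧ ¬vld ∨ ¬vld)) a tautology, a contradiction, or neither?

contradiction

¬(¬¬¬¬vld ∨ (rdy ∧ ¬vld ∨ ¬rdy) ∧ (rdy ∧ ¬vld ∨ ¬vld))
= ¬(¬¬vld ∨ (rdy ∧ ¬vld ∨ ¬rdy) ∧ (rdy ∧ ¬vld ∨ ¬vld))   [double negation]
= ¬(¬¬vld ∨ ¬rdy ∧ ¬vld ∨ rdy ∧ ¬vld)   [distribution]
= ¬(¬¬vld ∨ ¬vld)   [distribution]
= ¬vld ∧ vld   [De Morgan]
= False   [complement]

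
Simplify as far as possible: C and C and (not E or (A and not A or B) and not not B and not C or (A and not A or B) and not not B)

C and C and (not E or (A and not A or B) and not not B and not C or (A and not A or B) and not not B)
= C and (not E or (A and not A or B) and not not B and not C or (A and not A or B) and not not B)   (idempotence)
= C and (not E or (A and not A or B) and not not B)   (absorption)
= C and (not E or B and not not B)   (complement / identity)
= C and (not E or B and B)   (double negation)
= C and (not E or B)   (idempotence)

C and (not E or B)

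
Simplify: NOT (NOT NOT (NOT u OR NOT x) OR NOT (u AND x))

u AND x

NOT (NOT NOT (NOT u OR NOT x) OR NOT (u AND x))
= NOT (NOT u OR NOT x) AND u AND x   — De Morgan
= u AND x AND u AND x   — De Morgan
= u AND x   — idempotence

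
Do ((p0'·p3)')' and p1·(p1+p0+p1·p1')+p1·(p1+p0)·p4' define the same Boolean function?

E1: ((p0'·p3)')'
    = p0'·p3   (double negation)
E2: p1·(p1+p0+p1·p1')+p1·(p1+p0)·p4'
    = p1·(p1+p0)+p1·(p1+p0)·p4'   (complement / identity)
    = p1·(p1+p0+(p1+p0)·p4')   (distribution)
    = p1·(p1+p0)   (absorption)
    = p1   (absorption)
These differ: at p0=1, p1=1, p3=1, p4=0, E1 = 0 but E2 = 1.

No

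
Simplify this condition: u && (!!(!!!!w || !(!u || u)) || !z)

u && (!!(!!!!w || !(!u || u)) || !z)
= u && (!!(!!w || !(!u || u)) || !z)   [double negation]
= u && (!(!w && (!u || u)) || !z)   [De Morgan]
= u && (!!w || !z)   [complement / identity]
= u && (w || !z)   [double negation]

u && (w || !z)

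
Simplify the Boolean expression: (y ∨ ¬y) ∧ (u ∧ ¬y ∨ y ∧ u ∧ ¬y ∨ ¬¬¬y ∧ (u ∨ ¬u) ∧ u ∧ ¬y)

(y ∨ ¬y) ∧ (u ∧ ¬y ∨ y ∧ u ∧ ¬y ∨ ¬¬¬y ∧ (u ∨ ¬u) ∧ u ∧ ¬y)
= (y ∨ ¬y) ∧ (u ∧ ¬y ∨ y ∧ u ∧ ¬y ∨ ¬¬¬y ∧ u ∧ ¬y)
= u ∧ ¬y ∨ y ∧ u ∧ ¬y ∨ ¬¬¬y ∧ u ∧ ¬y
= u ∧ ¬y ∨ y ∧ u ∧ ¬y ∨ ¬y ∧ u ∧ ¬y
= u ∧ ¬y ∨ u ∧ ¬y
= u ∧ ¬y

u ∧ ¬y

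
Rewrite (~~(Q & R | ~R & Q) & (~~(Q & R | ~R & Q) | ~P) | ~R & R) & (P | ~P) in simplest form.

(~~(Q & R | ~R & Q) & (~~(Q & R | ~R & Q) | ~P) | ~R & R) & (P | ~P)
= ~~(Q & R | ~R & Q) & (~~(Q & R | ~R & Q) | ~P) | ~R & R   (complement / identity)
= ~~(Q & R | ~R & Q) | ~R & R   (absorption)
= Q & R | ~R & Q | ~R & R   (double negation)
= Q | ~R & R   (distribution)
= Q   (complement / identity)

Q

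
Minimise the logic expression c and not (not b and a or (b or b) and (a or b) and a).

c and not a

c and not (not b and a or (b or b) and (a or b) and a)
= c and not (not b and a or (b or b) and a)   (absorption)
= c and not (not b and a or b and a)   (idempotence)
= c and not a   (distribution)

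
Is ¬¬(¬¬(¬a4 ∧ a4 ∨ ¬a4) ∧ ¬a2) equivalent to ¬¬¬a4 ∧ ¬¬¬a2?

E1: ¬¬(¬¬(¬a4 ∧ a4 ∨ ¬a4) ∧ ¬a2)
    = ¬¬(¬a4 ∧ a4 ∨ ¬a4) ∧ ¬a2   [double negation]
    = (¬a4 ∧ a4 ∨ ¬a4) ∧ ¬a2   [double negation]
    = ¬a4 ∧ ¬a2   [complement / identity]
E2: ¬¬¬a4 ∧ ¬¬¬a2
    = ¬a4 ∧ ¬¬¬a2   [double negation]
    = ¬a4 ∧ ¬a2   [double negation]
Both reduce to ¬a4 ∧ ¬a2, so they are equivalent.

Yes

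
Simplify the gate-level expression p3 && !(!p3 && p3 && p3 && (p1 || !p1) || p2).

p3 && !p2

p3 && !(!p3 && p3 && p3 && (p1 || !p1) || p2)
= p3 && !(!p3 && p3 && p3 || p2)   — complement / identity
= p3 && !(!p3 && p3 || p2)   — idempotence
= p3 && !p2   — complement / identity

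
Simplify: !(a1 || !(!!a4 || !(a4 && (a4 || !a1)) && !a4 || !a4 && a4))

!(a1 || !(!!a4 || !(a4 && (a4 || !a1)) && !a4 || !a4 && a4))
= !(a1 || !(!!a4 || !a4 && !a4 || !a4 && a4))
= !(a1 || !(!!a4 || !a4))
= !(a1 || !a4 && a4)
= !a1

!a1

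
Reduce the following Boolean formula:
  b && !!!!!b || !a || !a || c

b && !!!!!b || !a || !a || c
= b && !!!b || !a || !a || c   (double negation)
= b && !!!b || !a || c   (idempotence)
= b && !b || !a || c   (double negation)
= !a || c   (complement / identity)

!a || c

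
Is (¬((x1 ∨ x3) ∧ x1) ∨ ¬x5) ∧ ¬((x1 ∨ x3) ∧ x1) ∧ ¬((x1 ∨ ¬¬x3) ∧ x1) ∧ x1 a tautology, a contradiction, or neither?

contradiction

(¬((x1 ∨ x3) ∧ x1) ∨ ¬x5) ∧ ¬((x1 ∨ x3) ∧ x1) ∧ ¬((x1 ∨ ¬¬x3) ∧ x1) ∧ x1
= (¬((x1 ∨ x3) ∧ x1) ∨ ¬x5) ∧ ¬((x1 ∨ x3) ∧ x1) ∧ ¬((x1 ∨ x3) ∧ x1) ∧ x1   [double negation]
= (¬((x1 ∨ x3) ∧ x1) ∨ ¬x5) ∧ ¬((x1 ∨ x3) ∧ x1) ∧ x1   [idempotence]
= ¬((x1 ∨ x3) ∧ x1) ∧ x1   [absorption]
= ¬x1 ∧ x1   [absorption]
= False   [complement]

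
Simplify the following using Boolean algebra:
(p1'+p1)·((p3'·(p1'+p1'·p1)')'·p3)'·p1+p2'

(p1'+p1)·((p3'·(p1'+p1'·p1)')'·p3)'·p1+p2'
= ((p3'·(p1'+p1'·p1)')'·p3)'·p1+p2'   [complement / identity]
= ((p3'·(p1')')'·p3)'·p1+p2'   [complement / identity]
= ((p3+p1')·p3)'·p1+p2'   [De Morgan]
= p3'·p1+p2'   [absorption]

p3'·p1+p2'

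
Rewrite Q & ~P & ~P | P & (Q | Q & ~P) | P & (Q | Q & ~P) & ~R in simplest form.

Q

Q & ~P & ~P | P & (Q | Q & ~P) | P & (Q | Q & ~P) & ~R
= Q & ~P | P & (Q | Q & ~P) | P & (Q | Q & ~P) & ~R   (idempotence)
= Q & ~P | P & (Q | Q & ~P)   (absorption)
= Q & ~P | P & Q   (absorption)
= Q   (distribution)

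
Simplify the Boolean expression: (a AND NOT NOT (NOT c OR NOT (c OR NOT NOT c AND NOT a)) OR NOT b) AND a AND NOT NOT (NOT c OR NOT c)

a AND NOT c

(a AND NOT NOT (NOT c OR NOT (c OR NOT NOT c AND NOT a)) OR NOT b) AND a AND NOT NOT (NOT c OR NOT c)
= (a AND NOT NOT (NOT c OR NOT (c OR c AND NOT a)) OR NOT b) AND a AND NOT NOT (NOT c OR NOT c)
= (a AND NOT NOT (NOT c OR NOT c) OR NOT b) AND a AND NOT NOT (NOT c OR NOT c)
= a AND NOT NOT (NOT c OR NOT c)
= a AND NOT NOT NOT c
= a AND NOT c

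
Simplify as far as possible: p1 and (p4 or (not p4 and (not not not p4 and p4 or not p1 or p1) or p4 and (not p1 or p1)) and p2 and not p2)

p1 and (p4 or (not p4 and (not not not p4 and p4 or not p1 or p1) or p4 and (not p1 or p1)) and p2 and not p2)
= p1 and (p4 or (not p4 and (not p4 and p4 or not p1 or p1) or p4 and (not p1 or p1)) and p2 and not p2)   — double negation
= p1 and (p4 or (not p4 and (not p1 or p1) or p4 and (not p1 or p1)) and p2 and not p2)   — complement / identity
= p1 and (p4 or (not p1 or p1) and p2 and not p2)   — distribution
= p1 and (p4 or p2 and not p2)   — complement / identity
= p1 and p4   — complement / identity

p1 and p4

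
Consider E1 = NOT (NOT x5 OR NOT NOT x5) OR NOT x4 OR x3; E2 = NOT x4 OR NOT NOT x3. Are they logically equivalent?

E1: NOT (NOT x5 OR NOT NOT x5) OR NOT x4 OR x3
    = x5 AND NOT x5 OR NOT x4 OR x3   (De Morgan)
    = NOT x4 OR x3   (complement / identity)
E2: NOT x4 OR NOT NOT x3
    = NOT x4 OR x3   (double negation)
Both reduce to NOT x4 OR x3, so they are equivalent.

Yes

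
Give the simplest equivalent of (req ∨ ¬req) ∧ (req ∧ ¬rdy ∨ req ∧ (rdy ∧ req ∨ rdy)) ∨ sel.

req ∨ sel

(req ∨ ¬req) ∧ (req ∧ ¬rdy ∨ req ∧ (rdy ∧ req ∨ rdy)) ∨ sel
= (req ∨ ¬req) ∧ (req ∧ ¬rdy ∨ req ∧ rdy) ∨ sel
= (req ∨ ¬req) ∧ req ∨ sel
= req ∨ sel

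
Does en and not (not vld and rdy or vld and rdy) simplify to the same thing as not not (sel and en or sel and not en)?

No

E1: en and not (not vld and rdy or vld and rdy)
    = en and not (rdy and (not vld or vld))   — distribution
    = en and not rdy   — complement / identity
E2: not not (sel and en or sel and not en)
    = sel and en or sel and not en   — double negation
    = sel   — distribution
These differ: at en=0, rdy=0, sel=1, vld=0, E1 = 0 but E2 = 1.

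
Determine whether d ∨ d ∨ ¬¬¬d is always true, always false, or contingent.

d ∨ d ∨ ¬¬¬d
= d ∨ ¬¬¬d
= d ∨ ¬d
= True

always true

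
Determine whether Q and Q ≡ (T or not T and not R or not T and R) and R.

E1: Q and Q
    = Q   [idempotence]
E2: (T or not T and not R or not T and R) and R
    = (T or not T and (not R or R)) and R   [distribution]
    = (T or not T) and R   [complement / identity]
    = R   [complement / identity]
These differ: at Q=1, R=0, T=1, E1 = 1 but E2 = 0.

No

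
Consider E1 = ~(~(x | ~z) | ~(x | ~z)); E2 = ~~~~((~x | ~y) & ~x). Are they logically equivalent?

E1: ~(~(x | ~z) | ~(x | ~z))
    = (x | ~z) & (x | ~z)   [De Morgan]
    = x | ~z   [idempotence]
E2: ~~~~((~x | ~y) & ~x)
    = ~~~~~x   [absorption]
    = ~~~x   [double negation]
    = ~x   [double negation]
These differ: at x=1, y=1, z=0, E1 = 1 but E2 = 0.

No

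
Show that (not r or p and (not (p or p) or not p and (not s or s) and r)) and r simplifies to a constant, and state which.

False

(not r or p and (not (p or p) or not p and (not s or s) and r)) and r
= (not r or p and (not p or not p and (not s or s) and r)) and r   (idempotence)
= (not r or p and (not p or not p and r)) and r   (complement / identity)
= (not r or p and not p) and r   (absorption)
= not r and r   (complement / identity)
= False   (complement)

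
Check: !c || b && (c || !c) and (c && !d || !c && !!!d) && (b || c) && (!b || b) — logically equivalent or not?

No

E1: !c || b && (c || !c)
    = !c || b   [complement / identity]
E2: (c && !d || !c && !!!d) && (b || c) && (!b || b)
    = (c && !d || !c && !d) && (b || c) && (!b || b)   [double negation]
    = (c && !d || !c && !d) && (b || c)   [complement / identity]
    = !d && (b || c)   [distribution]
These differ: at b=1, c=0, d=1, E1 = 1 but E2 = 0.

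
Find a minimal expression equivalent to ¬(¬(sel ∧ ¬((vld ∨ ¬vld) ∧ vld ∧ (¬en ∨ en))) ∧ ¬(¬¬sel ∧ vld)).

¬(¬(sel ∧ ¬((vld ∨ ¬vld) ∧ vld ∧ (¬en ∨ en))) ∧ ¬(¬¬sel ∧ vld))
= ¬(¬(sel ∧ ¬((vld ∨ ¬vld) ∧ vld ∧ (¬en ∨ en))) ∧ ¬(sel ∧ vld))   [double negation]
= ¬(¬(sel ∧ ¬((vld ∨ ¬vld) ∧ vld)) ∧ ¬(sel ∧ vld))   [complement / identity]
= ¬(¬(sel ∧ ¬vld) ∧ ¬(sel ∧ vld))   [complement / identity]
= sel ∧ ¬vld ∨ sel ∧ vld   [De Morgan]
= sel   [distribution]

sel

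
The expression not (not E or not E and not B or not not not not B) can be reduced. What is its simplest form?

not (not E or not E and not B or not not not not B)
= not (not E or not not not not B)   [absorption]
= E and not not not B   [De Morgan]
= E and not B   [double negation]

E and not B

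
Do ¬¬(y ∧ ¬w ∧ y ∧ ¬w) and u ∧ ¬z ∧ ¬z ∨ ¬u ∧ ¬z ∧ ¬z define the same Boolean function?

No

E1: ¬¬(y ∧ ¬w ∧ y ∧ ¬w)
    = y ∧ ¬w ∧ y ∧ ¬w   [double negation]
    = y ∧ ¬w   [idempotence]
E2: u ∧ ¬z ∧ ¬z ∨ ¬u ∧ ¬z ∧ ¬z
    = ¬z ∧ ¬z   [distribution]
    = ¬z   [idempotence]
These differ: at u=0, w=0, y=0, z=0, E1 = 0 but E2 = 1.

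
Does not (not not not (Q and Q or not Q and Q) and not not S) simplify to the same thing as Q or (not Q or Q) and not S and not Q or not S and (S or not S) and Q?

Yes

E1: not (not not not (Q and Q or not Q and Q) and not not S)
    = not not (Q and Q or not Q and Q) or not S   — De Morgan
    = not not Q or not S   — distribution
    = Q or not S   — double negation
E2: Q or (not Q or Q) and not S and not Q or not S and (S or not S) and Q
    = Q or (not Q or Q) and not S and not Q or not S and Q   — complement / identity
    = Q or not S and not Q or not S and Q   — complement / identity
    = Q or not S   — distribution
Both reduce to Q or not S, so they are equivalent.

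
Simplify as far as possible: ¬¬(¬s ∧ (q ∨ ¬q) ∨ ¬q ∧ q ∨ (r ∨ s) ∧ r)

¬¬(¬s ∧ (q ∨ ¬q) ∨ ¬q ∧ q ∨ (r ∨ s) ∧ r)
= ¬¬(¬s ∧ (q ∨ ¬q) ∨ (r ∨ s) ∧ r)
= ¬¬(¬s ∧ (q ∨ ¬q) ∨ r)
= ¬s ∧ (q ∨ ¬q) ∨ r
= ¬s ∨ r

¬s ∨ r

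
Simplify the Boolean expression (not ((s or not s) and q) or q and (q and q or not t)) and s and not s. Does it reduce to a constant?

False

(not ((s or not s) and q) or q and (q and q or not t)) and s and not s
= (not q or q and (q and q or not t)) and s and not s   (complement / identity)
= (not q or q and (q or not t)) and s and not s   (idempotence)
= (not q or q) and s and not s   (absorption)
= s and not s   (complement / identity)
= False   (complement)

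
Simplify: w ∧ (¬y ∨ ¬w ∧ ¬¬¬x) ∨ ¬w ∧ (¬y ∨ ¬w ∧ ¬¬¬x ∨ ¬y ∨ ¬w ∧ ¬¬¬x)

¬y ∨ ¬w ∧ ¬x

w ∧ (¬y ∨ ¬w ∧ ¬¬¬x) ∨ ¬w ∧ (¬y ∨ ¬w ∧ ¬¬¬x ∨ ¬y ∨ ¬w ∧ ¬¬¬x)
= w ∧ (¬y ∨ ¬w ∧ ¬¬¬x) ∨ ¬w ∧ (¬y ∨ ¬w ∧ ¬¬¬x)   [idempotence]
= ¬y ∨ ¬w ∧ ¬¬¬x   [distribution]
= ¬y ∨ ¬w ∧ ¬x   [double negation]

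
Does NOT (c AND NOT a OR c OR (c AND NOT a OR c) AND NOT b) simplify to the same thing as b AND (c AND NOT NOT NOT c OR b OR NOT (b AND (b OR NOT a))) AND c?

No

E1: NOT (c AND NOT a OR c OR (c AND NOT a OR c) AND NOT b)
    = NOT (c AND NOT a OR c)
    = NOT c
E2: b AND (c AND NOT NOT NOT c OR b OR NOT (b AND (b OR NOT a))) AND c
    = b AND (c AND NOT NOT NOT c OR b OR NOT b) AND c
    = b AND (c AND NOT c OR b OR NOT b) AND c
    = b AND (b OR NOT b) AND c
    = b AND c
These differ: at a=1, b=1, c=0, E1 = 1 but E2 = 0.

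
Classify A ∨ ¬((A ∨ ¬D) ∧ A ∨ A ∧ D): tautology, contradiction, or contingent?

tautology

A ∨ ¬((A ∨ ¬D) ∧ A ∨ A ∧ D)
= A ∨ ¬(A ∨ A ∧ D)   (absorption)
= A ∨ ¬A   (absorption)
= True   (complement)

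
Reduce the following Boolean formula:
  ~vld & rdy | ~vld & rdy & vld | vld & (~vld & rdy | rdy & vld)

~vld & rdy | ~vld & rdy & vld | vld & (~vld & rdy | rdy & vld)
= ~vld & rdy | ~vld & rdy & vld | vld & rdy   (distribution)
= ~vld & rdy | vld & rdy   (absorption)
= rdy   (distribution)

rdy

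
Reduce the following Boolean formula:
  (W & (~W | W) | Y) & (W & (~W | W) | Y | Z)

W | Y

(W & (~W | W) | Y) & (W & (~W | W) | Y | Z)
= W & (~W | W) | Y   (absorption)
= W | Y   (complement / identity)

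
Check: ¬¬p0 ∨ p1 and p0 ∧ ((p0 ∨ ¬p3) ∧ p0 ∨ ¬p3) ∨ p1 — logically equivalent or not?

E1: ¬¬p0 ∨ p1
    = p0 ∨ p1   [double negation]
E2: p0 ∧ ((p0 ∨ ¬p3) ∧ p0 ∨ ¬p3) ∨ p1
    = p0 ∧ (p0 ∨ ¬p3) ∨ p1   [absorption]
    = p0 ∨ p1   [absorption]
Both reduce to p0 ∨ p1, so they are equivalent.

Yes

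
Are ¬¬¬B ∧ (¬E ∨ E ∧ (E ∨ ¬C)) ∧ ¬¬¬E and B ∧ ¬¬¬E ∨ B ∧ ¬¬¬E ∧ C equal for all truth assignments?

E1: ¬¬¬B ∧ (¬E ∨ E ∧ (E ∨ ¬C)) ∧ ¬¬¬E
    = ¬¬¬B ∧ (¬E ∨ E) ∧ ¬¬¬E
    = ¬B ∧ (¬E ∨ E) ∧ ¬¬¬E
    = ¬B ∧ ¬¬¬E
    = ¬B ∧ ¬E
E2: B ∧ ¬¬¬E ∨ B ∧ ¬¬¬E ∧ C
    = B ∧ ¬¬¬E
    = B ∧ ¬E
These differ: at B=1, C=1, E=0, E1 = 0 but E2 = 1.

No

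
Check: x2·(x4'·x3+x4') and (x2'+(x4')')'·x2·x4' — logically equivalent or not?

Yes

E1: x2·(x4'·x3+x4')
    = x2·x4'   — absorption
E2: (x2'+(x4')')'·x2·x4'
    = x2·x4'·x2·x4'   — De Morgan
    = x2·x4'   — idempotence
Both reduce to x2·x4', so they are equivalent.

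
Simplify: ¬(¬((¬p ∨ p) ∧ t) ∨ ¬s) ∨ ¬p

t ∧ s ∨ ¬p

¬(¬((¬p ∨ p) ∧ t) ∨ ¬s) ∨ ¬p
= ¬(¬t ∨ ¬s) ∨ ¬p   (complement / identity)
= t ∧ s ∨ ¬p   (De Morgan)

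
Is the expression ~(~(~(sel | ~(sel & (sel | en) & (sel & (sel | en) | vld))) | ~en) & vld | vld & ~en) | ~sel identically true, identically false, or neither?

~(~(~(sel | ~(sel & (sel | en) & (sel & (sel | en) | vld))) | ~en) & vld | vld & ~en) | ~sel
= ~((sel | ~(sel & (sel | en) & (sel & (sel | en) | vld))) & en & vld | vld & ~en) | ~sel   — De Morgan
= ~((sel | ~(sel & (sel | en))) & en & vld | vld & ~en) | ~sel   — absorption
= ~((sel | ~sel) & en & vld | vld & ~en) | ~sel   — absorption
= ~(en & vld | vld & ~en) | ~sel   — complement / identity
= ~vld | ~sel   — distribution
This depends on sel, vld, so it is not a constant.

neither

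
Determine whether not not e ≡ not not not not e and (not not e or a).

Yes

E1: not not e
    = e   [double negation]
E2: not not not not e and (not not e or a)
    = not not e and (not not e or a)   [double negation]
    = not not e   [absorption]
    = e   [double negation]
Both reduce to e, so they are equivalent.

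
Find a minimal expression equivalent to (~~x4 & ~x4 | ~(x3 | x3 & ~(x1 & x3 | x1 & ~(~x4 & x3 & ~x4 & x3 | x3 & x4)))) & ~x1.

~x3 & ~x1

(~~x4 & ~x4 | ~(x3 | x3 & ~(x1 & x3 | x1 & ~(~x4 & x3 & ~x4 & x3 | x3 & x4)))) & ~x1
= (x4 & ~x4 | ~(x3 | x3 & ~(x1 & x3 | x1 & ~(~x4 & x3 & ~x4 & x3 | x3 & x4)))) & ~x1   (double negation)
= (x4 & ~x4 | ~(x3 | x3 & ~(x1 & x3 | x1 & ~(~x4 & x3 | x3 & x4)))) & ~x1   (idempotence)
= (x4 & ~x4 | ~(x3 | x3 & ~(x1 & x3 | x1 & ~x3))) & ~x1   (distribution)
= ~(x3 | x3 & ~(x1 & x3 | x1 & ~x3)) & ~x1   (complement / identity)
= ~(x3 | x3 & ~x1) & ~x1   (distribution)
= ~x3 & ~x1   (absorption)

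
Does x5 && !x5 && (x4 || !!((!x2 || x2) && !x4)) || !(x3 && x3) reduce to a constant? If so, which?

no

x5 && !x5 && (x4 || !!((!x2 || x2) && !x4)) || !(x3 && x3)
= x5 && !x5 && (x4 || !!!x4) || !(x3 && x3)   [complement / identity]
= x5 && !x5 && (x4 || !x4) || !(x3 && x3)   [double negation]
= x5 && !x5 || !(x3 && x3)   [complement / identity]
= x5 && !x5 || !x3   [idempotence]
= !x3   [complement / identity]
This depends on x3, so it is not a constant.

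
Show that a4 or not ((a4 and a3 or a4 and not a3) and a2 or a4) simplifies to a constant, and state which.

a4 or not ((a4 and a3 or a4 and not a3) and a2 or a4)
= a4 or not (a4 and a2 or a4)   — distribution
= a4 or not a4   — absorption
= True   — complement

True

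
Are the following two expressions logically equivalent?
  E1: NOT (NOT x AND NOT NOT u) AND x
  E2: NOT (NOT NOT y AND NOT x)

E1: NOT (NOT x AND NOT NOT u) AND x
    = (x OR NOT u) AND x   — De Morgan
    = x   — absorption
E2: NOT (NOT NOT y AND NOT x)
    = NOT y OR x   — De Morgan
These differ: at u=1, x=0, y=0, E1 = 0 but E2 = 1.

No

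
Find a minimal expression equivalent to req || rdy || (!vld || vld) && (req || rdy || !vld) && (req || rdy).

req || rdy

req || rdy || (!vld || vld) && (req || rdy || !vld) && (req || rdy)
= req || rdy || (!vld || vld) && (req || rdy)   [absorption]
= req || rdy || req || rdy   [complement / identity]
= req || rdy   [idempotence]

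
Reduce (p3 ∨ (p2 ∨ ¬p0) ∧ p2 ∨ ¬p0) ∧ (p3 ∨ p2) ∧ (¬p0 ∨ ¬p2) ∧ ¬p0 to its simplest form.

(p3 ∨ p2) ∧ ¬p0

(p3 ∨ (p2 ∨ ¬p0) ∧ p2 ∨ ¬p0) ∧ (p3 ∨ p2) ∧ (¬p0 ∨ ¬p2) ∧ ¬p0
= (p3 ∨ p2 ∨ ¬p0) ∧ (p3 ∨ p2) ∧ (¬p0 ∨ ¬p2) ∧ ¬p0   [absorption]
= (p3 ∨ p2) ∧ (¬p0 ∨ ¬p2) ∧ ¬p0   [absorption]
= (p3 ∨ p2) ∧ ¬p0   [absorption]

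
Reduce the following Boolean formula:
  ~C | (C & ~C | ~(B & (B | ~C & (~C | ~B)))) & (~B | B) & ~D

~C | (C & ~C | ~(B & (B | ~C & (~C | ~B)))) & (~B | B) & ~D
= ~C | ~(B & (B | ~C & (~C | ~B))) & (~B | B) & ~D   (complement / identity)
= ~C | ~(B & (B | ~C)) & (~B | B) & ~D   (absorption)
= ~C | ~B & (~B | B) & ~D   (absorption)
= ~C | ~B & ~D   (complement / identity)

~C | ~B & ~D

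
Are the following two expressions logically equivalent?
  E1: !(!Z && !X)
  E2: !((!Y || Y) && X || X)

No

E1: !(!Z && !X)
    = Z || X   — De Morgan
E2: !((!Y || Y) && X || X)
    = !(X || X)   — complement / identity
    = !X   — idempotence
These differ: at X=1, Y=0, Z=1, E1 = 1 but E2 = 0.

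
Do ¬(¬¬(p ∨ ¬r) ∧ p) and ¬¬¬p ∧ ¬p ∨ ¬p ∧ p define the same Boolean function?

E1: ¬(¬¬(p ∨ ¬r) ∧ p)
    = ¬((p ∨ ¬r) ∧ p)   [double negation]
    = ¬p   [absorption]
E2: ¬¬¬p ∧ ¬p ∨ ¬p ∧ p
    = ¬p ∧ ¬p ∨ ¬p ∧ p   [double negation]
    = ¬p   [distribution]
Both reduce to ¬p, so they are equivalent.

Yes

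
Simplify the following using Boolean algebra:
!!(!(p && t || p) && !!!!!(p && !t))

!!(!(p && t || p) && !!!!!(p && !t))
= !!(!(p && t || p) && !!!(p && !t))   [double negation]
= !!(!(p && t || p) && !(p && !t))   [double negation]
= !!(!p && !(p && !t))   [absorption]
= !(p || p && !t)   [De Morgan]
= !p   [absorption]

!p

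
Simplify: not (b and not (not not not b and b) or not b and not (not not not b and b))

not (b and not (not not not b and b) or not b and not (not not not b and b))
= not not (not not not b and b)
= not not (not b and b)
= not b and b
= False

False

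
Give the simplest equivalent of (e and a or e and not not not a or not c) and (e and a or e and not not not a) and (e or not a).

e

(e and a or e and not not not a or not c) and (e and a or e and not not not a) and (e or not a)
= (e and a or e and not not not a) and (e or not a)   (absorption)
= (e and a or e and not a) and (e or not a)   (double negation)
= e and (e or not a)   (distribution)
= e   (absorption)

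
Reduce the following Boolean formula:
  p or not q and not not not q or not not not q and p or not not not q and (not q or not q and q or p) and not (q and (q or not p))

p or not q

p or not q and not not not q or not not not q and p or not not not q and (not q or not q and q or p) and not (q and (q or not p))
= p or not not not q and (not q or p) or not not not q and (not q or not q and q or p) and not (q and (q or not p))   — distribution
= p or not not not q and (not q or p) or not not not q and (not q or p) and not (q and (q or not p))   — complement / identity
= p or not not not q and (not q or p) or not not not q and (not q or p) and not q   — absorption
= p or not not not q and (not q or p)   — absorption
= p or not q and (not q or p)   — double negation
= p or not q   — absorption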